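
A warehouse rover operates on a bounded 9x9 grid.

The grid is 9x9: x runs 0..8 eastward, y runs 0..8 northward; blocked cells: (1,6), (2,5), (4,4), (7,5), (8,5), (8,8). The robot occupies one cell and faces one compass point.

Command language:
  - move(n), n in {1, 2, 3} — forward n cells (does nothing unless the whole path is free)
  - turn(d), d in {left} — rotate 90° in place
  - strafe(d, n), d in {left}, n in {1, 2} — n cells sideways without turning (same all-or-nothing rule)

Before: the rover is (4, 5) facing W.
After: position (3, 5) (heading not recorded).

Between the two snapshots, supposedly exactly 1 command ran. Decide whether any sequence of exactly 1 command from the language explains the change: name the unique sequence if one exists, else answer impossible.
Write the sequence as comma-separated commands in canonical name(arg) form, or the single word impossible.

initial: (4, 5) facing W
1. move(1) → (3, 5) facing W
uniquely the one of 6 1-step routes that fits.

move(1)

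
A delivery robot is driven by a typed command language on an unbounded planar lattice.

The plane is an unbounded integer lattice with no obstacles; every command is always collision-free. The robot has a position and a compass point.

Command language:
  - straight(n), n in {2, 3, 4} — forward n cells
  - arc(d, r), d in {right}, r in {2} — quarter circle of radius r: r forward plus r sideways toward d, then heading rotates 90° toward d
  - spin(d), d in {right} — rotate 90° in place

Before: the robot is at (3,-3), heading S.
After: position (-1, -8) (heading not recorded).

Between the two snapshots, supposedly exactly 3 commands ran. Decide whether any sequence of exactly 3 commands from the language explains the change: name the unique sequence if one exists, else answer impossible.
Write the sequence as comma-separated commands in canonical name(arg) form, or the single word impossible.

key: running straight(2) before straight(3) would end elsewhere — order is forced
from: at (3,-3), heading S
1. straight(3) → at (3,-6), heading S
2. arc(right, 2) → at (1,-8), heading W
3. straight(2) → at (-1,-8), heading W
no other 3-command option fits: unique.

straight(3), arc(right, 2), straight(2)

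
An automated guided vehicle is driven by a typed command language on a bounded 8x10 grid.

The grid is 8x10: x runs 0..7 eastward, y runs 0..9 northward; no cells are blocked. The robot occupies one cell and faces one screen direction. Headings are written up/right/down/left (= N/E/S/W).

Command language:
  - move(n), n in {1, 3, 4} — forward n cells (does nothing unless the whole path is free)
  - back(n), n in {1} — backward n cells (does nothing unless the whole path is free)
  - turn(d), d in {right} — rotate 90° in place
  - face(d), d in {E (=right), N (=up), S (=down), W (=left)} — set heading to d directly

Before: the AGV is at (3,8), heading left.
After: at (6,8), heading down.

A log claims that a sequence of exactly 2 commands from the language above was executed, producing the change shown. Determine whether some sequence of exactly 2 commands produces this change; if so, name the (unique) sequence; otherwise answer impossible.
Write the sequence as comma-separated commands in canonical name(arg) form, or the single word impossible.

impossible

no 2-step route produces this change.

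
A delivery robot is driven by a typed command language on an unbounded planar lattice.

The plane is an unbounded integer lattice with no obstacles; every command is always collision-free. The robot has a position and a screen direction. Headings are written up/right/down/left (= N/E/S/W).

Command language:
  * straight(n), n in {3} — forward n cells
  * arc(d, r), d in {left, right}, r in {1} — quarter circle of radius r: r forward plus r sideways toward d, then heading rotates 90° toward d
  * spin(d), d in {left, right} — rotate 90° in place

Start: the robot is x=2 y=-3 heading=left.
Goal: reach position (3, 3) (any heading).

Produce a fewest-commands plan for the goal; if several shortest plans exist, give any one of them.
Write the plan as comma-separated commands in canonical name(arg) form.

initial: x=2 y=-3 heading=left
1. arc(right, 1) → x=1 y=-2 heading=up
2. arc(right, 1) → x=2 y=-1 heading=right
3. arc(left, 1) → x=3 y=0 heading=up
4. straight(3) → x=3 y=3 heading=up
nothing shorter than 4 reaches the goal.

arc(right, 1), arc(right, 1), arc(left, 1), straight(3)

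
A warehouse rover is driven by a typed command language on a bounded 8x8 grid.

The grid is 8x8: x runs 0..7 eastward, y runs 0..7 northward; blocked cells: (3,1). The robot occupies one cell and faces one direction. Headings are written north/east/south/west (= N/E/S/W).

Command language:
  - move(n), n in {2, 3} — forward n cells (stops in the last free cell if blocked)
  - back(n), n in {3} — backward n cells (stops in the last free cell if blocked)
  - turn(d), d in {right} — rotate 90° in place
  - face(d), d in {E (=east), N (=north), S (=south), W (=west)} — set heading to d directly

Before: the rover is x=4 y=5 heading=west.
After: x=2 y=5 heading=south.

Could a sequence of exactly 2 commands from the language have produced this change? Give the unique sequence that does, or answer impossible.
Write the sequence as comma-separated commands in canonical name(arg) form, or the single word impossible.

key: cell and facing (now S) both changed — the 2 commands mix motion and turning
start: x=4 y=5 heading=west
t=1 move(2) ⇒ x=2 y=5 heading=west
t=2 face(S) ⇒ x=2 y=5 heading=south
no rival 2-sequence matches.

move(2), face(S)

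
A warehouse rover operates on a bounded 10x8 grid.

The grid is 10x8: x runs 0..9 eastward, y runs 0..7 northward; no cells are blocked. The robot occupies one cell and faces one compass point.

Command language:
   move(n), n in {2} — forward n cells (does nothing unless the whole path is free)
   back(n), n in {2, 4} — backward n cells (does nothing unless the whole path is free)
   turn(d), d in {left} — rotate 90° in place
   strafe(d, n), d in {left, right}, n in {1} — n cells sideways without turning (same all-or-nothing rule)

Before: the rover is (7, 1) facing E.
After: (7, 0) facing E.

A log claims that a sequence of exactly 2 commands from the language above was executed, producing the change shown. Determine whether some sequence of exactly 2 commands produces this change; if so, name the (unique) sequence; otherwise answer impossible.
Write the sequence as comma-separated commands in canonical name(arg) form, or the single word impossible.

strafe(right, 1), strafe(right, 1)

key: heading stays E — no command in the sequence turns
from: (7, 1) facing E
[1] after strafe(right, 1): (7, 0) facing E
[2] after strafe(right, 1): (7, 0) facing E
no rival 2-sequence matches.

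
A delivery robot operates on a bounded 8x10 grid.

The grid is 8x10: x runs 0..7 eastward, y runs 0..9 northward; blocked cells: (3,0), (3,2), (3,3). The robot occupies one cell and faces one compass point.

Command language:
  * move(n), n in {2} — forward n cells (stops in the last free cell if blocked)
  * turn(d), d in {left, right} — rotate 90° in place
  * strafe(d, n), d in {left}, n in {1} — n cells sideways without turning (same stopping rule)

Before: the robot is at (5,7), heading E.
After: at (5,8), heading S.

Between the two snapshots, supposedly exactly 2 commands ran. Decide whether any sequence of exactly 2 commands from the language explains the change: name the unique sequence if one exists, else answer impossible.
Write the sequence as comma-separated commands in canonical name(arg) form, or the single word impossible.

key: cell and facing (now S) both changed — the 2 commands mix motion and turning
start: at (5,7), heading E
t=1 strafe(left, 1) ⇒ at (5,8), heading E
t=2 turn(right) ⇒ at (5,8), heading S
all 16 alternatives checked — unique.

strafe(left, 1), turn(right)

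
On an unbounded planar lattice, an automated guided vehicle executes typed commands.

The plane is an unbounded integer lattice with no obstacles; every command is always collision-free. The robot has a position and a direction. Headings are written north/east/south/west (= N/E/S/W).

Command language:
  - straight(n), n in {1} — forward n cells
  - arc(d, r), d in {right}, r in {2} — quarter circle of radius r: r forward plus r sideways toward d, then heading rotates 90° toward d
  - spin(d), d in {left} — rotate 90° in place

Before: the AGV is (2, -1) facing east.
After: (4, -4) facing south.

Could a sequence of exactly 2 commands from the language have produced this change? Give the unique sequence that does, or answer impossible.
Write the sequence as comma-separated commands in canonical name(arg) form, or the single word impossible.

arc(right, 2), straight(1)

key: position moved to (4,-4) AND the heading swung to S — translation plus rotation needed
initial: (2, -1) facing east
t=1 arc(right, 2) ⇒ (4, -3) facing south
t=2 straight(1) ⇒ (4, -4) facing south
no rival 2-sequence matches.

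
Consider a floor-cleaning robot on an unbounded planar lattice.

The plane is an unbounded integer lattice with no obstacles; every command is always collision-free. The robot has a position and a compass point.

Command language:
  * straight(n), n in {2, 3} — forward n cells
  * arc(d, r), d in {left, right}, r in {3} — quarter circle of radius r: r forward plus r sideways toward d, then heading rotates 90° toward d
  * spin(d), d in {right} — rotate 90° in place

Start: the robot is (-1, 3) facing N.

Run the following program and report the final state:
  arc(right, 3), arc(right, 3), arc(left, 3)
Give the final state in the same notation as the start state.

start: (-1, 3) facing N
t=1 arc(right, 3) ⇒ (2, 6) facing E
t=2 arc(right, 3) ⇒ (5, 3) facing S
t=3 arc(left, 3) ⇒ (8, 0) facing E

(8, 0) facing E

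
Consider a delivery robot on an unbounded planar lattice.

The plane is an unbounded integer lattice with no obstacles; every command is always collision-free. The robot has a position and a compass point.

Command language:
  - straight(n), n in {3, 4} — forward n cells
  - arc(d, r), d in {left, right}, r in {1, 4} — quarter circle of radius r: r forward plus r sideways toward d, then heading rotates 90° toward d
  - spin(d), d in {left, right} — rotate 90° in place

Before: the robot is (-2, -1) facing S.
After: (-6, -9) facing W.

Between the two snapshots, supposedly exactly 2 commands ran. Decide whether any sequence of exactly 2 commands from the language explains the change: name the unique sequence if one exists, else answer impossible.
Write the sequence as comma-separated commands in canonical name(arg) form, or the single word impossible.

key: order matters: swapping straight(4) and arc(right, 4) lands elsewhere
begin: (-2, -1) facing S
1. straight(4) → (-2, -5) facing S
2. arc(right, 4) → (-6, -9) facing W
no other 2-command option fits: unique.

straight(4), arc(right, 4)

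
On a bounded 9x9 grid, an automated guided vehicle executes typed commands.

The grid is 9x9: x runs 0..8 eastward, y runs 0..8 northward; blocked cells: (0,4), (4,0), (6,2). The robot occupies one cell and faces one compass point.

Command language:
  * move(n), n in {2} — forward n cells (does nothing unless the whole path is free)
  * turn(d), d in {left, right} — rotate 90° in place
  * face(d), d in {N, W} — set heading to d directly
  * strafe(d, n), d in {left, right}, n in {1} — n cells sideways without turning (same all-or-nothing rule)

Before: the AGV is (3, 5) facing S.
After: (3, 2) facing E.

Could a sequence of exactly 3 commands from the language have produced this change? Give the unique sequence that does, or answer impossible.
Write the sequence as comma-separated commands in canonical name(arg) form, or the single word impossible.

key: running strafe(right, 1) before move(2) would end elsewhere — order is forced
start: (3, 5) facing S
1. move(2) → (3, 3) facing S
2. turn(left) → (3, 3) facing E
3. strafe(right, 1) → (3, 2) facing E
no other 3-command option fits: unique.

move(2), turn(left), strafe(right, 1)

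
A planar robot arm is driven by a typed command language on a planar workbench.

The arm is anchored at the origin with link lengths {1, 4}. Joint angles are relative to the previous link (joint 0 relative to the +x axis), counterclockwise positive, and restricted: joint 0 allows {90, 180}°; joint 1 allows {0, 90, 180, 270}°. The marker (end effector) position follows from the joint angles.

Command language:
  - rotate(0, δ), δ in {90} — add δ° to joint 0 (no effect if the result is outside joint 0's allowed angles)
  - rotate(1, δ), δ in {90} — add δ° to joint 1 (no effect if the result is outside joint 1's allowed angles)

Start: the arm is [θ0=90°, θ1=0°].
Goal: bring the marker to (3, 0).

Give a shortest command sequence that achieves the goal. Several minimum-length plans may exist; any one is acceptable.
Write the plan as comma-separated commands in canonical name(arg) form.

rotate(0, 90), rotate(1, 90), rotate(1, 90)

start: [θ0=90°, θ1=0°]
step 1 (rotate(0, 90)): [θ0=180°, θ1=0°]
step 2 (rotate(1, 90)): [θ0=180°, θ1=90°]
step 3 (rotate(1, 90)): [θ0=180°, θ1=180°]
no 2-step plan works, so 3 is optimal.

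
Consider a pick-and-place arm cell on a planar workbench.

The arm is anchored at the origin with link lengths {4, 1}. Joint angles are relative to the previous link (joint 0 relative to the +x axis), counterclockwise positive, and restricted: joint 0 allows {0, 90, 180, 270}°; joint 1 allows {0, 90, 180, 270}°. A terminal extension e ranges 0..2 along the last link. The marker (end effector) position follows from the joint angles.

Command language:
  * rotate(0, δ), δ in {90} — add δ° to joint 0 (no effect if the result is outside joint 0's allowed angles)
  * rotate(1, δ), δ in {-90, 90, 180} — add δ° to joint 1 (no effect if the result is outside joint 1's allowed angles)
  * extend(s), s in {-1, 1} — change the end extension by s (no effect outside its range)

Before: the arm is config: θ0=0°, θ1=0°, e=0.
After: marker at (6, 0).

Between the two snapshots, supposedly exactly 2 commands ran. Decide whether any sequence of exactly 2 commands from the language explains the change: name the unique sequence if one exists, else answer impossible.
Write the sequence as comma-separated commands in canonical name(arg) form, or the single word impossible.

extend(-1), extend(1)

key: order matters: swapping extend(-1) and extend(1) lands elsewhere
begin: config: θ0=0°, θ1=0°, e=0
[1] after extend(-1): config: θ0=0°, θ1=0°, e=0
[2] after extend(1): config: θ0=0°, θ1=0°, e=1
no other 2-command option fits: unique.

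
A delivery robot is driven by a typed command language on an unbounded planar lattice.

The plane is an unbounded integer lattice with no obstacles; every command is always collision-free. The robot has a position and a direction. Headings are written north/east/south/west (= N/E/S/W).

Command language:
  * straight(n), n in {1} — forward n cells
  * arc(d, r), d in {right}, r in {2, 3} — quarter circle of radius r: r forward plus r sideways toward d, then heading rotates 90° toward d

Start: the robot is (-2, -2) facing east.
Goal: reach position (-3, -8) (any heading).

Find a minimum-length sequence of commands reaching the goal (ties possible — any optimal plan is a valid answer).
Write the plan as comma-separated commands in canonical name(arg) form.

from: (-2, -2) facing east
1. arc(right, 2) → (0, -4) facing south
2. straight(1) → (0, -5) facing south
3. arc(right, 3) → (-3, -8) facing west
shorter routes all fall short; 3 is best.

arc(right, 2), straight(1), arc(right, 3)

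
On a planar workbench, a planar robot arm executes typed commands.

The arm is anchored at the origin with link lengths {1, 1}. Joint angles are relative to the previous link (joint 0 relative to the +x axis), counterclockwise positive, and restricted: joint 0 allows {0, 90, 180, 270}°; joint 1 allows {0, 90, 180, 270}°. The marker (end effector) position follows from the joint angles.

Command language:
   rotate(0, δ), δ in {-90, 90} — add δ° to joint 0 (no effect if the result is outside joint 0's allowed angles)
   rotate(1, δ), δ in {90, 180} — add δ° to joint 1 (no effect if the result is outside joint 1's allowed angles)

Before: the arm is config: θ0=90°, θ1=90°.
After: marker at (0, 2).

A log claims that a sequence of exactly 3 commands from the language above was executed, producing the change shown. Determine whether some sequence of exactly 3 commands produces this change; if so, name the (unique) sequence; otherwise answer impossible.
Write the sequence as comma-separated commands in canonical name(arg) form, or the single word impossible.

initial: config: θ0=90°, θ1=90°
1. rotate(1, 90) → config: θ0=90°, θ1=180°
2. rotate(1, 90) → config: θ0=90°, θ1=270°
3. rotate(1, 90) → config: θ0=90°, θ1=0°
no other 3-command option fits: unique.

rotate(1, 90), rotate(1, 90), rotate(1, 90)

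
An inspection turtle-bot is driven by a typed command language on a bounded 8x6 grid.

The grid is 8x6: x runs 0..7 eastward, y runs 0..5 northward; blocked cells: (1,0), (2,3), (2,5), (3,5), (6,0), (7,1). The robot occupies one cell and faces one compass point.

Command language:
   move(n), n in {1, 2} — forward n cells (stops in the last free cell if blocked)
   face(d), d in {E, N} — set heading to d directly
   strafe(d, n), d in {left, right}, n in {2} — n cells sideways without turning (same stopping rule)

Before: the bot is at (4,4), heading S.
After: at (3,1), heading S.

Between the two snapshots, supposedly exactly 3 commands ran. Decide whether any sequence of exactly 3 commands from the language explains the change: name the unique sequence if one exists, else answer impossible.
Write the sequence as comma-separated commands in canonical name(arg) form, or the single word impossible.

move(1), strafe(right, 2), move(2)

key: strafe(right, 2) is stopped early by the blocked cell at (2,3)
start: at (4,4), heading S
t=1 move(1) ⇒ at (4,3), heading S
t=2 strafe(right, 2) ⇒ at (3,3), heading S
t=3 move(2) ⇒ at (3,1), heading S
no other 3-command option fits: unique.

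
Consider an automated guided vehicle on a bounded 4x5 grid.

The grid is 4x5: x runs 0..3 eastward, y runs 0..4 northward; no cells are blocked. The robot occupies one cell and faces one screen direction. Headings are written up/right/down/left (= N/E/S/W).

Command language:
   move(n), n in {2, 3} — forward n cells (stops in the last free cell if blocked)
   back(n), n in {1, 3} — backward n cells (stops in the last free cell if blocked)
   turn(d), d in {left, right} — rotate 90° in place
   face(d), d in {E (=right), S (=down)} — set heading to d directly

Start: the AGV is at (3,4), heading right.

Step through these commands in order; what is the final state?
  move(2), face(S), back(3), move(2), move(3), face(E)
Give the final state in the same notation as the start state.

at (3,0), heading right

start: at (3,4), heading right
t=1 move(2) ⇒ at (3,4), heading right
t=2 face(S) ⇒ at (3,4), heading down
t=3 back(3) ⇒ at (3,4), heading down
t=4 move(2) ⇒ at (3,2), heading down
t=5 move(3) ⇒ at (3,0), heading down
t=6 face(E) ⇒ at (3,0), heading right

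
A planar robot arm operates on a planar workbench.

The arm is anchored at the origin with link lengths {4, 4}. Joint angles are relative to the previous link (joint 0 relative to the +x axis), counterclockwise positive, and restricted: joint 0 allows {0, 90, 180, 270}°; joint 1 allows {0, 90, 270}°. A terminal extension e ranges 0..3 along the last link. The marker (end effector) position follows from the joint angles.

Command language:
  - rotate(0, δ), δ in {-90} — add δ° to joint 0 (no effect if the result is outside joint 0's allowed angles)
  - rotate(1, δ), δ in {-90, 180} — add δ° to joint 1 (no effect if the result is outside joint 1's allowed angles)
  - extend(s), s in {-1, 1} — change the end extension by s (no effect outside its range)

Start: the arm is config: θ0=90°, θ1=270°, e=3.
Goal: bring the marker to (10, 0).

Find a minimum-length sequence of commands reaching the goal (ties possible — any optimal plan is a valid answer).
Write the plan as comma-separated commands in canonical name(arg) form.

from: config: θ0=90°, θ1=270°, e=3
step 1 (rotate(1, 180)): config: θ0=90°, θ1=90°, e=3
step 2 (rotate(1, -90)): config: θ0=90°, θ1=0°, e=3
step 3 (extend(-1)): config: θ0=90°, θ1=0°, e=2
step 4 (rotate(0, -90)): config: θ0=0°, θ1=0°, e=2
nothing shorter than 4 reaches the goal.

rotate(1, 180), rotate(1, -90), extend(-1), rotate(0, -90)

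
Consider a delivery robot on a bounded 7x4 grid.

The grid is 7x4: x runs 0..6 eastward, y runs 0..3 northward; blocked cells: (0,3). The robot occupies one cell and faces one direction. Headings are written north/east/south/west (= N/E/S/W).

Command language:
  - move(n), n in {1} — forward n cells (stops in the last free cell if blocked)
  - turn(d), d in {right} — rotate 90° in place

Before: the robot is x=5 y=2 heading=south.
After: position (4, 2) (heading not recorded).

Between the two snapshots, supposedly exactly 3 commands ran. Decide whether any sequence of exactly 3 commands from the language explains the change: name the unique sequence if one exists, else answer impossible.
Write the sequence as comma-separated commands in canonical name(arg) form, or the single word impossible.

turn(right), move(1), turn(right)

from: x=5 y=2 heading=south
step 1 (turn(right)): x=5 y=2 heading=west
step 2 (move(1)): x=4 y=2 heading=west
step 3 (turn(right)): x=4 y=2 heading=north
no rival 3-sequence matches.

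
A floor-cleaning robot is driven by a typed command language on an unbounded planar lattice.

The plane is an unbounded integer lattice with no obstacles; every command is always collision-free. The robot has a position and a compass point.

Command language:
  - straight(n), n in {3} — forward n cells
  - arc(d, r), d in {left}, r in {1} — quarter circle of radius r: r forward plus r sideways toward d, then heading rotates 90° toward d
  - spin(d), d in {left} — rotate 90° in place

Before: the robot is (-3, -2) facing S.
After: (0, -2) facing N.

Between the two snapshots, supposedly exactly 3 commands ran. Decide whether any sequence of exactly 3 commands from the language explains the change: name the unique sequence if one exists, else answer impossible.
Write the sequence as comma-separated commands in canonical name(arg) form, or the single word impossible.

key: position moved to (0,-2) AND the heading swung to N — translation plus rotation needed
t0: (-3, -2) facing S
[1] after spin(left): (-3, -2) facing E
[2] after straight(3): (0, -2) facing E
[3] after spin(left): (0, -2) facing N
all 27 alternatives checked — unique.

spin(left), straight(3), spin(left)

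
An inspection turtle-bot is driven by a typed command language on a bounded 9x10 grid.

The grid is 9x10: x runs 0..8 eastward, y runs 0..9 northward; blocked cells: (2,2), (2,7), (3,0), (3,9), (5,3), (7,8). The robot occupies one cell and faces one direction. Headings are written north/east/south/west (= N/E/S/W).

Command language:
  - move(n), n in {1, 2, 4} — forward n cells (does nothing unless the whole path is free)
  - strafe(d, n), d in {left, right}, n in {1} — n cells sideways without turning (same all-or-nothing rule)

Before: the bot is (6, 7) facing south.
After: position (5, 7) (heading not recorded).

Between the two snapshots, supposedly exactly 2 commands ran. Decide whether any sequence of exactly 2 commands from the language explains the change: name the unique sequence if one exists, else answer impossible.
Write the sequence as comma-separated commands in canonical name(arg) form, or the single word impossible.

key: order matters: swapping strafe(right, 1) and move(4) lands elsewhere
start: (6, 7) facing south
[1] after strafe(right, 1): (5, 7) facing south
[2] after move(4): (5, 7) facing south
no rival 2-sequence matches.

strafe(right, 1), move(4)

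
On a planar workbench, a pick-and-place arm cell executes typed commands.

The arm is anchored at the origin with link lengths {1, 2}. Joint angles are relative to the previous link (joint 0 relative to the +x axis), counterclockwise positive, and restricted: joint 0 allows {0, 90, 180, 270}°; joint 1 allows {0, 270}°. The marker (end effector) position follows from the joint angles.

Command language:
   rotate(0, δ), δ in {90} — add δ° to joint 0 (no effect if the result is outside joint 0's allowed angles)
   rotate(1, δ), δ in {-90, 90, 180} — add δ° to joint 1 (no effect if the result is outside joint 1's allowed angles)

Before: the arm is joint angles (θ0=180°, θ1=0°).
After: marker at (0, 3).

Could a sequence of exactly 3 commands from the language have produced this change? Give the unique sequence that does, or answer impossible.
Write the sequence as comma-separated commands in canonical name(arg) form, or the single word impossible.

rotate(0, 90), rotate(0, 90), rotate(0, 90)

from: joint angles (θ0=180°, θ1=0°)
step 1 (rotate(0, 90)): joint angles (θ0=270°, θ1=0°)
step 2 (rotate(0, 90)): joint angles (θ0=0°, θ1=0°)
step 3 (rotate(0, 90)): joint angles (θ0=90°, θ1=0°)
all 64 alternatives checked — unique.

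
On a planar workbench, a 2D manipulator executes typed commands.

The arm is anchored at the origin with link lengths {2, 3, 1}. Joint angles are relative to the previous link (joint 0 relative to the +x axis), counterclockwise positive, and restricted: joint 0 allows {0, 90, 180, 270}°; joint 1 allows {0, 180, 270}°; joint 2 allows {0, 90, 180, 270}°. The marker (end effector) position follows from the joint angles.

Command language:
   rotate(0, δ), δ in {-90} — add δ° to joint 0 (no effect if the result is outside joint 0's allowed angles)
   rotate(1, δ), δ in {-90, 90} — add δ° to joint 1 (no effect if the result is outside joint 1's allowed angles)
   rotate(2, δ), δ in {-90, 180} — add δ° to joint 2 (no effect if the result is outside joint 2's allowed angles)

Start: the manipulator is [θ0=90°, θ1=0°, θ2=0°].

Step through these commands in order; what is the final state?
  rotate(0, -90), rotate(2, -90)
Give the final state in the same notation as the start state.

[θ0=0°, θ1=0°, θ2=270°]

start: [θ0=90°, θ1=0°, θ2=0°]
1. rotate(0, -90) → [θ0=0°, θ1=0°, θ2=0°]
2. rotate(2, -90) → [θ0=0°, θ1=0°, θ2=270°]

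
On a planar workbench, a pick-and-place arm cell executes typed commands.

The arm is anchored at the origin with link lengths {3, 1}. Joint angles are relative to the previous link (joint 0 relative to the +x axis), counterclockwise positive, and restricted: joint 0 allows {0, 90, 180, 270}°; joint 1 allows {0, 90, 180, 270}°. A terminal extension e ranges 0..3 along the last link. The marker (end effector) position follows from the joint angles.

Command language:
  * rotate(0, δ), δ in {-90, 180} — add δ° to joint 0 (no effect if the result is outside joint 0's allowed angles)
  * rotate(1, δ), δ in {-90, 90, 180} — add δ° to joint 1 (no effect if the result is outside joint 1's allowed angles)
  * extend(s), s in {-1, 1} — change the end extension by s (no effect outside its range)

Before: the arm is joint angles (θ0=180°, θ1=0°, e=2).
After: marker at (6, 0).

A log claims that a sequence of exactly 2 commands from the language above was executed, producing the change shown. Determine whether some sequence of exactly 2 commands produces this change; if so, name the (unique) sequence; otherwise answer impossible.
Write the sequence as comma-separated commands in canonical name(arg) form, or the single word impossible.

rotate(0, -90), rotate(0, -90)

begin: joint angles (θ0=180°, θ1=0°, e=2)
t=1 rotate(0, -90) ⇒ joint angles (θ0=90°, θ1=0°, e=2)
t=2 rotate(0, -90) ⇒ joint angles (θ0=0°, θ1=0°, e=2)
no other 2-command option fits: unique.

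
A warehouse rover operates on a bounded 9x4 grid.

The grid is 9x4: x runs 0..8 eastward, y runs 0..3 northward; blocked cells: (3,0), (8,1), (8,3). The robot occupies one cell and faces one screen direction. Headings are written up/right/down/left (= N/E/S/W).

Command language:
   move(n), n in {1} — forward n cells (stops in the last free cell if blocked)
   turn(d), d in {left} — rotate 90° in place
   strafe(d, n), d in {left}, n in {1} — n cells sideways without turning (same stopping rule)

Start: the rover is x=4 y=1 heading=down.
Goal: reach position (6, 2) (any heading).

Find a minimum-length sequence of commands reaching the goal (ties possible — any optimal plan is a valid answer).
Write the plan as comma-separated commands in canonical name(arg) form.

start: x=4 y=1 heading=down
t=1 strafe(left, 1) ⇒ x=5 y=1 heading=down
t=2 strafe(left, 1) ⇒ x=6 y=1 heading=down
t=3 turn(left) ⇒ x=6 y=1 heading=right
t=4 strafe(left, 1) ⇒ x=6 y=2 heading=right
nothing shorter than 4 reaches the goal.

strafe(left, 1), strafe(left, 1), turn(left), strafe(left, 1)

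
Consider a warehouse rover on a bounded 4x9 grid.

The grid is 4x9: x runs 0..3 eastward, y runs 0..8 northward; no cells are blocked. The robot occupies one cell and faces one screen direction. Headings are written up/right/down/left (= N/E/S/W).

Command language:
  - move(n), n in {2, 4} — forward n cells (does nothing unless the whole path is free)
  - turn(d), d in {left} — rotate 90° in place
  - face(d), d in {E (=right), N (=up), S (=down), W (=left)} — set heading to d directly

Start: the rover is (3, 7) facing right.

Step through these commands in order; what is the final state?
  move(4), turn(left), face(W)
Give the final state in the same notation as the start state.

begin: (3, 7) facing right
[1] after move(4): (3, 7) facing right
[2] after turn(left): (3, 7) facing up
[3] after face(W): (3, 7) facing left

(3, 7) facing left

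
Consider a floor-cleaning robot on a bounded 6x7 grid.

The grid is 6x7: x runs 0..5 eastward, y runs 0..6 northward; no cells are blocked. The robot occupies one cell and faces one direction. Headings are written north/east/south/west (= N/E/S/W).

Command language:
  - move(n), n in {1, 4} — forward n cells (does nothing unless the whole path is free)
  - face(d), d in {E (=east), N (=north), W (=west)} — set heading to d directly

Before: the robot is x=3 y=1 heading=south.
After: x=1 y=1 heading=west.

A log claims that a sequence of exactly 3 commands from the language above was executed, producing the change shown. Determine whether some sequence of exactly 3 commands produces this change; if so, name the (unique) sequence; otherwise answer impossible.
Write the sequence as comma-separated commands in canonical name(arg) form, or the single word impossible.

key: position moved to (1,1) AND the heading swung to W — translation plus rotation needed
t0: x=3 y=1 heading=south
t=1 face(W) ⇒ x=3 y=1 heading=west
t=2 move(1) ⇒ x=2 y=1 heading=west
t=3 move(1) ⇒ x=1 y=1 heading=west
no other 3-command option fits: unique.

face(W), move(1), move(1)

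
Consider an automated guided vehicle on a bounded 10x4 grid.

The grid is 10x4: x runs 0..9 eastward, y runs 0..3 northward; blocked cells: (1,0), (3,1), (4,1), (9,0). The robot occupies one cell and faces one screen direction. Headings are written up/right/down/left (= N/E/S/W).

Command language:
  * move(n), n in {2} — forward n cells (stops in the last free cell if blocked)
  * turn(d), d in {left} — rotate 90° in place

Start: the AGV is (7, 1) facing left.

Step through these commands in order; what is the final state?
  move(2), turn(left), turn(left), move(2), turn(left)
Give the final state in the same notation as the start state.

initial: (7, 1) facing left
1. move(2) → (5, 1) facing left
2. turn(left) → (5, 1) facing down
3. turn(left) → (5, 1) facing right
4. move(2) → (7, 1) facing right
5. turn(left) → (7, 1) facing up

(7, 1) facing up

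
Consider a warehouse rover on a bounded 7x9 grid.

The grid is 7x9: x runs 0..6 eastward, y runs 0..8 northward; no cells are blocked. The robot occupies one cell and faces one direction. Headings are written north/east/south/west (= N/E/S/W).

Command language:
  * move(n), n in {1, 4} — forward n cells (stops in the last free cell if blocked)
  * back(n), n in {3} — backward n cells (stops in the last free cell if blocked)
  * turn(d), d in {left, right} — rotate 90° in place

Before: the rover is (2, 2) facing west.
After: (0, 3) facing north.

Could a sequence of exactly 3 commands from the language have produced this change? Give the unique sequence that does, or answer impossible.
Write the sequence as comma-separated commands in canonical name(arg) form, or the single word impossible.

key: running move(1) before move(4) would end elsewhere — order is forced
initial: (2, 2) facing west
[1] after move(4): (0, 2) facing west
[2] after turn(right): (0, 2) facing north
[3] after move(1): (0, 3) facing north
no other 3-command option fits: unique.

move(4), turn(right), move(1)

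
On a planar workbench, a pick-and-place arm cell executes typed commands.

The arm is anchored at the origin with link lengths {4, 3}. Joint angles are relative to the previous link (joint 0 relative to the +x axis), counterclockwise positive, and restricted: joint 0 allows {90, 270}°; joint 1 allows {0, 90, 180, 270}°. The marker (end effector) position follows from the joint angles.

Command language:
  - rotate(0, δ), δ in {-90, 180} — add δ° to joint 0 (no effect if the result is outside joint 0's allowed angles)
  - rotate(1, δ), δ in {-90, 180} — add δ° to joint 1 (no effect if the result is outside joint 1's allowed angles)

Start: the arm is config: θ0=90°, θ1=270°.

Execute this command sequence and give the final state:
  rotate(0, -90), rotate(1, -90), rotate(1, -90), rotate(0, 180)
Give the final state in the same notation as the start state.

start: config: θ0=90°, θ1=270°
t=1 rotate(0, -90) ⇒ config: θ0=90°, θ1=270°
t=2 rotate(1, -90) ⇒ config: θ0=90°, θ1=180°
t=3 rotate(1, -90) ⇒ config: θ0=90°, θ1=90°
t=4 rotate(0, 180) ⇒ config: θ0=270°, θ1=90°

config: θ0=270°, θ1=90°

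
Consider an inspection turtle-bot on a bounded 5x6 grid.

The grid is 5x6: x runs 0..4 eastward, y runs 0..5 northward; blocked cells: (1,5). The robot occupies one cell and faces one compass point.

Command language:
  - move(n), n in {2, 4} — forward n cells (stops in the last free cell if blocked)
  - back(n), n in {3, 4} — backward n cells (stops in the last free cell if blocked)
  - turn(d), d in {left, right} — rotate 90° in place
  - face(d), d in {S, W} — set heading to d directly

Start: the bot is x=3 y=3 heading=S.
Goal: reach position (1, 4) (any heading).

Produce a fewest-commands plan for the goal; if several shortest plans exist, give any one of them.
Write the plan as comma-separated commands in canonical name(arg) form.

move(4), back(4), turn(right), move(2)

initial: x=3 y=3 heading=S
1. move(4) → x=3 y=0 heading=S
2. back(4) → x=3 y=4 heading=S
3. turn(right) → x=3 y=4 heading=W
4. move(2) → x=1 y=4 heading=W
shorter routes all fall short; 4 is best.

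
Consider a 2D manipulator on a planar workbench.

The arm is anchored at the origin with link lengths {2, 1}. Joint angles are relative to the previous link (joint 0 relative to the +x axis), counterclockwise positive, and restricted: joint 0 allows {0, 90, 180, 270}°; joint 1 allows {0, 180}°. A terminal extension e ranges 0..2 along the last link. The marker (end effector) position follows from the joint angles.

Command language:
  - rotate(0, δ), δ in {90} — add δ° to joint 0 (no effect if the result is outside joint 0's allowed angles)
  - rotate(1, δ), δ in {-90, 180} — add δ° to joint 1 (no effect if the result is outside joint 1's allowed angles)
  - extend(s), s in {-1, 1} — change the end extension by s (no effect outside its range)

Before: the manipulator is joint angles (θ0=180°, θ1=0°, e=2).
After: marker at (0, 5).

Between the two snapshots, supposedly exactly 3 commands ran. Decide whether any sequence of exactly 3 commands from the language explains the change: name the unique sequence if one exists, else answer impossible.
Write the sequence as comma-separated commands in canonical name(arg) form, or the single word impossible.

rotate(0, 90), rotate(0, 90), rotate(0, 90)

initial: joint angles (θ0=180°, θ1=0°, e=2)
t=1 rotate(0, 90) ⇒ joint angles (θ0=270°, θ1=0°, e=2)
t=2 rotate(0, 90) ⇒ joint angles (θ0=0°, θ1=0°, e=2)
t=3 rotate(0, 90) ⇒ joint angles (θ0=90°, θ1=0°, e=2)
no rival 3-sequence matches.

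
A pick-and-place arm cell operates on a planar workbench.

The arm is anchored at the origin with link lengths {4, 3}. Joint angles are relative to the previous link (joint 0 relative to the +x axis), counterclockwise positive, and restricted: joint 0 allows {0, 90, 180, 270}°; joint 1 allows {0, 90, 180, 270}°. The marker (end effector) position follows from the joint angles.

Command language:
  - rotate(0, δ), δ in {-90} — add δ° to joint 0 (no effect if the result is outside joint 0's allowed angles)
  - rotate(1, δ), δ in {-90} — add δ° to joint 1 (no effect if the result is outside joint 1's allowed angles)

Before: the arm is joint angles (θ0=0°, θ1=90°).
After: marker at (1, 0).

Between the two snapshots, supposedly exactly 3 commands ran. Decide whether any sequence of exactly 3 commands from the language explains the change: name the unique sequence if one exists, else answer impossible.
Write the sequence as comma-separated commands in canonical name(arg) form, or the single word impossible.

from: joint angles (θ0=0°, θ1=90°)
t=1 rotate(1, -90) ⇒ joint angles (θ0=0°, θ1=0°)
t=2 rotate(1, -90) ⇒ joint angles (θ0=0°, θ1=270°)
t=3 rotate(1, -90) ⇒ joint angles (θ0=0°, θ1=180°)
uniquely the one of 8 3-step routes that fits.

rotate(1, -90), rotate(1, -90), rotate(1, -90)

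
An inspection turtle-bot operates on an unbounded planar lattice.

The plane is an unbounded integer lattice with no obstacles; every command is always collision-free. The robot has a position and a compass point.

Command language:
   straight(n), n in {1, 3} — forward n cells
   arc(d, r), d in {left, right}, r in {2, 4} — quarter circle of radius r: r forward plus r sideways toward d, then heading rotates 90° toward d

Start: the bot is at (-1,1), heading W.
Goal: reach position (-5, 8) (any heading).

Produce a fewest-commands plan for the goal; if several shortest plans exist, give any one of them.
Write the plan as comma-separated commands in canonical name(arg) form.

initial: at (-1,1), heading W
step 1 (arc(right, 4)): at (-5,5), heading N
step 2 (straight(3)): at (-5,8), heading N
shorter routes all fall short; 2 is best.

arc(right, 4), straight(3)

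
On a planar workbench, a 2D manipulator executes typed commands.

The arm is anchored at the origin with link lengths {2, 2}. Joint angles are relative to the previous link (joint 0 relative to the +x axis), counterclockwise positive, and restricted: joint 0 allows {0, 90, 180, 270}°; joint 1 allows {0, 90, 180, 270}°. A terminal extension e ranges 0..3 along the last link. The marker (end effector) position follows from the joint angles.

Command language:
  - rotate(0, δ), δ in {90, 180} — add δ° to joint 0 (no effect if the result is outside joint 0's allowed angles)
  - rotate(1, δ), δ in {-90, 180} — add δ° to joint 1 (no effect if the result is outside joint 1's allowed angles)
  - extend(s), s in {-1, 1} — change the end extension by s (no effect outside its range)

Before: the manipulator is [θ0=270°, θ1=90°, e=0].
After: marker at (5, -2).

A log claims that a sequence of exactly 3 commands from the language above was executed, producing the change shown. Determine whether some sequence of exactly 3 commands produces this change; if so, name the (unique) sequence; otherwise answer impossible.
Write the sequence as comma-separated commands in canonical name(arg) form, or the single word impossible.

extend(1), extend(1), extend(1)

initial: [θ0=270°, θ1=90°, e=0]
1. extend(1) → [θ0=270°, θ1=90°, e=1]
2. extend(1) → [θ0=270°, θ1=90°, e=2]
3. extend(1) → [θ0=270°, θ1=90°, e=3]
uniquely the one of 216 3-step routes that fits.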